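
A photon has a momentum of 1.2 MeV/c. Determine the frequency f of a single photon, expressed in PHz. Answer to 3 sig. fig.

2.90 × 10^5 PHz

Take h = 6.62607015 × 10^-34 J·s, c = 2.99792458 × 10^8 m/s, 1 eV = 1.602176634 × 10^-19 J.
In SI units: p = 1.2 MeV/c = 6.4131 × 10^-22 kg·m/s.
Since f = pc/h for a photon, f = 2.902 × 10^20 Hz.
Converting to PHz: f = 290200 PHz ≈ 2.90 × 10^5 PHz.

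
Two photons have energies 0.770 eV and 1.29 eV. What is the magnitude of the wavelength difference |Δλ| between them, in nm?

649 nm

Using λ = hc/E: λ₁ = 1.610 × 10^-6 m, λ₂ = 9.611 × 10^-7 m.
|Δλ| = |1.610 × 10^-6 − 9.611 × 10^-7| = 6.49 × 10^-7 m = 649 nm.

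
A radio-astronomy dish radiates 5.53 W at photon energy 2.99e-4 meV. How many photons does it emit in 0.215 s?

2.48e25 photons

Total energy: E_total = P·t = 5.53 × 0.215 = 1.189 J.
Per-photon energy: E = 4.791e-26 J.
N = E_total / E_photon = 2.48e25.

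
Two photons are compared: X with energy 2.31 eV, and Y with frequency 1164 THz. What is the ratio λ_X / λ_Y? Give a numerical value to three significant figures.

2.08

λ_X = 5.367 × 10^-7 m (from energy = 2.31 eV, via λ = hc/E).
λ_Y = 2.576 × 10^-7 m (from frequency = 1164 THz, via λ = c/f).
Ratio = 5.367 × 10^-7 / 2.576 × 10^-7 = 2.08.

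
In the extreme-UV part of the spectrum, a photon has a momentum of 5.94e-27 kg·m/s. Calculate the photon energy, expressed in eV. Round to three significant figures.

11.1 eV

For a photon E = pc, so E = 1.781e-18 J.
Converting to eV: E = 11.11 eV ≈ 11.1 eV.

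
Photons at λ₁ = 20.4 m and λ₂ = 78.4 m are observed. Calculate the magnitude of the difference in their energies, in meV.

Using E = hc/λ: E₁ = 9.737e-27 J, E₂ = 2.534e-27 J.
|ΔE| = |9.737e-27 − 2.534e-27| = 7.20e-27 J = 4.50e-5 meV.

4.50e-5 meV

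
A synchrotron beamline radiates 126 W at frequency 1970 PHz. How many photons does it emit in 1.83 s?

Total energy: E_total = P·t = 126 × 1.83 = 230.6 J.
Per-photon energy: E = 1.305·10^-15 J.
N = E_total / E_photon = 1.77·10^17.

1.77·10^17 photons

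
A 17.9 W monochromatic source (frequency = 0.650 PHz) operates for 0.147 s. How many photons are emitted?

Total energy: E_total = P·t = 17.9 × 0.147 = 2.631 J.
Per-photon energy: E = 4.307e-19 J.
N = E_total / E_photon = 6.11e18.

6.11e18 photons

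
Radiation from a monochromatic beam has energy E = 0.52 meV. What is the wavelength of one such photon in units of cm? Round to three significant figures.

Take h = 6.62607015e-34 J·s, c = 2.99792458e8 m/s, 1 eV = 1.602176634e-19 J.
Convert to SI: E = 0.52 meV = 8.3313e-23 J.
Apply λ = hc/E: λ = 0.002384 m.
Converting to cm: λ = 0.2384 cm ≈ 0.238 cm.

0.238 cm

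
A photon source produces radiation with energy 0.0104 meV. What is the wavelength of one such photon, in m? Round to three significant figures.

Take h = 6.62607015e-34 J·s, c = 2.99792458e8 m/s, 1 eV = 1.602176634e-19 J.
In SI units: E = 0.0104 meV = 1.6663e-24 J.
The photon relation is λ = hc/E, giving λ = 0.1192 m.
So λ ≈ 0.119 m.

0.119 m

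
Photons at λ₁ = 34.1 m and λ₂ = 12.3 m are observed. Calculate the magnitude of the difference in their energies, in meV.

6.44·10^-5 meV

Using E = hc/λ: E₁ = 5.825·10^-27 J, E₂ = 1.615·10^-26 J.
|ΔE| = |5.825·10^-27 − 1.615·10^-26| = 1.03·10^-26 J = 6.44·10^-5 meV.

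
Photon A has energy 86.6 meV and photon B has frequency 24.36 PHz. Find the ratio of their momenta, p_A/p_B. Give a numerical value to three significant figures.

8.60e-4

p_A = 4.628e-29 kg·m/s (from energy = 86.6 meV, via p = E/c).
p_B = 5.384e-26 kg·m/s (from frequency = 24.36 PHz, via p = hf/c).
Ratio = 4.628e-29 / 5.384e-26 = 8.60e-4.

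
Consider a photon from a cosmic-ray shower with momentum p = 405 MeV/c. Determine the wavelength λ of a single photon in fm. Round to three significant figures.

(h = 6.62607015e-34 J·s, c = 2.99792458e8 m/s, 1 eV = 1.602176634e-19 J.)
First convert: p = 405 MeV/c = 2.1644e-19 kg·m/s.
For a photon λ = h/p, so λ = 3.061e-15 m.
Converting to fm: λ = 3.061 fm ≈ 3.06 fm.

3.06 fm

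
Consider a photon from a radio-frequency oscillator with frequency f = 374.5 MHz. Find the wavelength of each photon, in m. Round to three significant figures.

In SI units: f = 374.5 MHz = 3.745 × 10^8 Hz.
The photon relation is λ = c/f, giving λ = 0.8005 m.
So λ ≈ 0.801 m.

0.801 m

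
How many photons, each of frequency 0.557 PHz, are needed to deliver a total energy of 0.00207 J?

Per-photon energy: E = 3.691 × 10^-19 J (from frequency = 0.557 PHz).
N = E_total / E_photon = 0.00207 J / 3.691 × 10^-19 J = 5.61 × 10^15.

5.61 × 10^15 photons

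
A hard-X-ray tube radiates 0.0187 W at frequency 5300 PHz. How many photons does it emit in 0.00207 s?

Total energy: E_total = P·t = 0.0187 × 0.00207 = 3.871 × 10^-5 J.
Per-photon energy: E = 3.512 × 10^-15 J.
N = E_total / E_photon = 1.10 × 10^10.

1.10 × 10^10 photons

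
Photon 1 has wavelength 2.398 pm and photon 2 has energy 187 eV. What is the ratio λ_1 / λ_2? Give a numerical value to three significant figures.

3.62e-4

λ_1 = 2.398e-12 m (from wavelength = 2.398 pm, via λ given directly).
λ_2 = 6.630e-9 m (from energy = 187 eV, via λ = hc/E).
Ratio = 2.398e-12 / 6.630e-9 = 3.62e-4.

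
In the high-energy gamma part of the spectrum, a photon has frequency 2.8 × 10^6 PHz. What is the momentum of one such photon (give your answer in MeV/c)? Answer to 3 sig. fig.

11.6 MeV/c

(h = 6.62607015 × 10^-34 J·s, c = 2.99792458 × 10^8 m/s, 1 eV = 1.602176634 × 10^-19 J.)
First convert: f = 2.8 × 10^6 PHz = 2.8 × 10^21 Hz.
Apply p = hf/c: p = 6.189 × 10^-21 kg·m/s.
Converting to MeV/c: p = 11.58 MeV/c ≈ 11.6 MeV/c.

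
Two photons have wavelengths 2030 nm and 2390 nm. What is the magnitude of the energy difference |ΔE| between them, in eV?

Using E = hc/λ: E₁ = 9.785·10^-20 J, E₂ = 8.311·10^-20 J.
|ΔE| = |9.785·10^-20 − 8.311·10^-20| = 1.47·10^-20 J = 0.0920 eV.

0.0920 eV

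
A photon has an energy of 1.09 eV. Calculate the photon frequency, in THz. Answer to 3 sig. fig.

264 THz

Convert to SI: E = 1.09 eV = 1.7464 × 10^-19 J.
Apply f = E/h: f = 2.636 × 10^14 Hz.
Converting to THz: f = 263.6 THz ≈ 264 THz.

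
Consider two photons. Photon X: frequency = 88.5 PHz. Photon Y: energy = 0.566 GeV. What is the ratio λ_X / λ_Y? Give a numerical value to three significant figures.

λ_X = 3.387 × 10^-9 m (from frequency = 88.5 PHz, via λ = c/f).
λ_Y = 2.191 × 10^-15 m (from energy = 0.566 GeV, via λ = hc/E).
Ratio = 3.387 × 10^-9 / 2.191 × 10^-15 = 1.55 × 10^6.

1.55 × 10^6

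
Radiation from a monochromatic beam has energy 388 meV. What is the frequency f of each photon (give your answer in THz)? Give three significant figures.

93.8 THz

Use h = 6.62607015 × 10^-34 J·s, 1 eV = 1.602176634 × 10^-19 J.
Convert to SI: E = 388 meV = 6.2164 × 10^-20 J.
Since f = E/h for a photon, f = 9.382 × 10^13 Hz.
Converting to THz: f = 93.82 THz ≈ 93.8 THz.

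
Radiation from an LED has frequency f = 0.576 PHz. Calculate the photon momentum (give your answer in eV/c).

In SI units: f = 0.576 PHz = 5.76 × 10^14 Hz.
The photon relation is p = hf/c, giving p = 1.273 × 10^-27 kg·m/s.
Converting to eV/c: p = 2.382 eV/c ≈ 2.38 eV/c.

2.38 eV/c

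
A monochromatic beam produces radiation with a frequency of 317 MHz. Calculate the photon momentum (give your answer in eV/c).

1.31e-6 eV/c

Take h = 6.62607015e-34 J·s, c = 2.99792458e8 m/s, 1 eV = 1.602176634e-19 J.
In SI units: f = 317 MHz = 3.17e8 Hz.
Apply p = hf/c: p = 7.006e-34 kg·m/s.
Converting to eV/c: p = 1.311e-6 eV/c ≈ 1.31e-6 eV/c.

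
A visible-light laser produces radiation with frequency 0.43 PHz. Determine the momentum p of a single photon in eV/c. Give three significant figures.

(h = 6.62607015 × 10^-34 J·s, c = 2.99792458 × 10^8 m/s, 1 eV = 1.602176634 × 10^-19 J.)
First convert: f = 0.43 PHz = 4.3 × 10^14 Hz.
For a photon p = hf/c, so p = 9.504 × 10^-28 kg·m/s.
Converting to eV/c: p = 1.778 eV/c ≈ 1.78 eV/c.

1.78 eV/c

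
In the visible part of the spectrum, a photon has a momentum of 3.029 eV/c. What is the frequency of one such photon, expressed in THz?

732 THz

(h = 6.62607015 × 10^-34 J·s, c = 2.99792458 × 10^8 m/s, 1 eV = 1.602176634 × 10^-19 J.)
Convert to SI: p = 3.029 eV/c = 1.6188 × 10^-27 kg·m/s.
Apply f = pc/h: f = 7.324 × 10^14 Hz.
Converting to THz: f = 732.4 THz ≈ 732 THz.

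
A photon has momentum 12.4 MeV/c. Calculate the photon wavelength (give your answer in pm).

In SI units: p = 12.4 MeV/c = 6.6269 × 10^-21 kg·m/s.
For a photon λ = h/p, so λ = 9.999 × 10^-14 m.
Converting to pm: λ = 0.09999 pm ≈ 0.100 pm.

0.100 pm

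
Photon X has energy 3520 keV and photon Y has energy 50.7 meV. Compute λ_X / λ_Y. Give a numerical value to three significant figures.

1.44e-8

λ_X = 3.522e-13 m (from energy = 3520 keV, via λ = hc/E).
λ_Y = 2.445e-5 m (from energy = 50.7 meV, via λ = hc/E).
Ratio = 3.522e-13 / 2.445e-5 = 1.44e-8.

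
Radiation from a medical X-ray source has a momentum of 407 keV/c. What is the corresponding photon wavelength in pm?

In SI units: p = 407 keV/c = 2.1751·10^-22 kg·m/s.
Apply λ = h/p: λ = 3.046·10^-12 m.
Converting to pm: λ = 3.046 pm ≈ 3.05 pm.

3.05 pm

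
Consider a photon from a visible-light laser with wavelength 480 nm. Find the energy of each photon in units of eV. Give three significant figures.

Use h = 6.62607015e-34 J·s, c = 2.99792458e8 m/s, 1 eV = 1.602176634e-19 J.
Convert to SI: λ = 480 nm = 4.8e-7 m.
The photon relation is E = hc/λ, giving E = 4.138e-19 J.
Converting to eV: E = 2.583 eV ≈ 2.58 eV.

2.58 eV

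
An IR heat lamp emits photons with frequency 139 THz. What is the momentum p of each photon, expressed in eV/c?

Take h = 6.62607015e-34 J·s, c = 2.99792458e8 m/s, 1 eV = 1.602176634e-19 J.
Convert to SI: f = 139 THz = 1.39e14 Hz.
Since p = hf/c for a photon, p = 3.072e-28 kg·m/s.
Converting to eV/c: p = 0.5749 eV/c ≈ 0.575 eV/c.

0.575 eV/c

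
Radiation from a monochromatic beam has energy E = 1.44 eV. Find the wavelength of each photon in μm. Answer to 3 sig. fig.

Use h = 6.62607015e-34 J·s, c = 2.99792458e8 m/s, 1 eV = 1.602176634e-19 J.
Convert to SI: E = 1.44 eV = 2.3071e-19 J.
The photon relation is λ = hc/E, giving λ = 8.610e-7 m.
Converting to μm: λ = 0.8610 μm ≈ 0.861 μm.

0.861 μm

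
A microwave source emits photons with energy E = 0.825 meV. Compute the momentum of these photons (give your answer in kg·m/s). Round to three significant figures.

4.41e-31 kg·m/s

In SI units: E = 0.825 meV = 1.3218e-22 J.
The photon relation is p = E/c, giving p = 4.409e-31 kg·m/s.
So p ≈ 4.41e-31 kg·m/s.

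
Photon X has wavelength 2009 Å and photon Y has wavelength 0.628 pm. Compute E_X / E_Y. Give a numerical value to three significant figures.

E_X = 9.888·10^-19 J (from wavelength = 2009 Å, via E = hc/λ).
E_Y = 3.163·10^-13 J (from wavelength = 0.628 pm, via E = hc/λ).
Ratio = 9.888·10^-19 / 3.163·10^-13 = 3.13·10^-6.

3.13·10^-6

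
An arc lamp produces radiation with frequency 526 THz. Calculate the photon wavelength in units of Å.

5700 Å

(c = 2.99792458·10^8 m/s.)
First convert: f = 526 THz = 5.26·10^14 Hz.
Since λ = c/f for a photon, λ = 5.699·10^-7 m.
Converting to Å: λ = 5699 Å ≈ 5700 Å.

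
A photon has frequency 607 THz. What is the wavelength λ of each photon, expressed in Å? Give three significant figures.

Use c = 2.99792458 × 10^8 m/s.
First convert: f = 607 THz = 6.07 × 10^14 Hz.
For a photon λ = c/f, so λ = 4.939 × 10^-7 m.
Converting to Å: λ = 4939 Å ≈ 4940 Å.

4940 Å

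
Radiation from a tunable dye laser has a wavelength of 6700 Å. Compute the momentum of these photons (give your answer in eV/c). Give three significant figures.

Convert to SI: λ = 6700 Å = 6.7e-7 m.
The photon relation is p = h/λ, giving p = 9.890e-28 kg·m/s.
Converting to eV/c: p = 1.851 eV/c ≈ 1.85 eV/c.

1.85 eV/c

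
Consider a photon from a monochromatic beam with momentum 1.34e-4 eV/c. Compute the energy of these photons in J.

2.15e-23 J

First convert: p = 1.34e-4 eV/c = 7.1613e-32 kg·m/s.
Since E = pc for a photon, E = 2.147e-23 J.
So E ≈ 2.15e-23 J.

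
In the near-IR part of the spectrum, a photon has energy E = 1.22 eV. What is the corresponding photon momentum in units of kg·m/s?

Convert to SI: E = 1.22 eV = 1.9547 × 10^-19 J.
For a photon p = E/c, so p = 6.520 × 10^-28 kg·m/s.
So p ≈ 6.52 × 10^-28 kg·m/s.

6.52 × 10^-28 kg·m/s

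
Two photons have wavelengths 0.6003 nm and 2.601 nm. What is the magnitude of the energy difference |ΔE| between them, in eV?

Using E = hc/λ: E₁ = 3.3091e-16 J, E₂ = 7.6372e-17 J.
|ΔE| = |3.3091e-16 − 7.6372e-17| = 2.55e-16 J = 1590 eV.

1590 eV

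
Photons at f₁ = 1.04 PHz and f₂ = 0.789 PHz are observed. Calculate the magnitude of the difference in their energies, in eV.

1.04 eV

Using E = hf: E₁ = 6.891 × 10^-19 J, E₂ = 5.228 × 10^-19 J.
|ΔE| = |6.891 × 10^-19 − 5.228 × 10^-19| = 1.66 × 10^-19 J = 1.04 eV.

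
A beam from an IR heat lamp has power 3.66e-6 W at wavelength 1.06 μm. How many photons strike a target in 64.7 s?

1.26e15 photons

Total energy: E_total = P·t = 3.66e-6 × 64.7 = 2.368e-4 J.
Per-photon energy: E = 1.874e-19 J.
N = E_total / E_photon = 1.26e15.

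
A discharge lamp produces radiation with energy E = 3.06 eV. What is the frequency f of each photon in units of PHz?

0.740 PHz

Take h = 6.62607015e-34 J·s, 1 eV = 1.602176634e-19 J.
First convert: E = 3.06 eV = 4.9027e-19 J.
Apply f = E/h: f = 7.399e14 Hz.
Converting to PHz: f = 0.7399 PHz ≈ 0.740 PHz.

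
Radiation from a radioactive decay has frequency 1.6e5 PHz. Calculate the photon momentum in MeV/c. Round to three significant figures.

In SI units: f = 1.6e5 PHz = 1.6e20 Hz.
For a photon p = hf/c, so p = 3.536e-22 kg·m/s.
Converting to MeV/c: p = 0.6617 MeV/c ≈ 0.662 MeV/c.

0.662 MeV/c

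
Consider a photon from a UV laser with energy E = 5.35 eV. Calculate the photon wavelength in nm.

Take h = 6.62607015e-34 J·s, c = 2.99792458e8 m/s, 1 eV = 1.602176634e-19 J.
Convert to SI: E = 5.35 eV = 8.5716e-19 J.
Apply λ = hc/E: λ = 2.317e-7 m.
Converting to nm: λ = 231.7 nm ≈ 232 nm.

232 nm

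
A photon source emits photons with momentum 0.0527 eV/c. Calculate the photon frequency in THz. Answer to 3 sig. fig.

Convert to SI: p = 0.0527 eV/c = 2.8164e-29 kg·m/s.
Since f = pc/h for a photon, f = 1.274e13 Hz.
Converting to THz: f = 12.74 THz ≈ 12.7 THz.

12.7 THz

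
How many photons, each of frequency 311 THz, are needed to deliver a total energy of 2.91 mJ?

Per-photon energy: E = 2.061·10^-19 J (from frequency = 311 THz).
N = E_total / E_photon = 0.00291 J / 2.061·10^-19 J = 1.41·10^16.

1.41·10^16 photons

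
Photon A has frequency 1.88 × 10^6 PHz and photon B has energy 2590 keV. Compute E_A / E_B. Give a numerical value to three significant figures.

3.00

E_A = 1.246 × 10^-12 J (from frequency = 1.88 × 10^6 PHz, via E = hf).
E_B = 4.150 × 10^-13 J (from energy = 2590 keV, via E given directly).
Ratio = 1.246 × 10^-12 / 4.150 × 10^-13 = 3.00.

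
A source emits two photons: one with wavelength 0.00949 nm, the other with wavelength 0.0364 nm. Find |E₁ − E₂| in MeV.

0.0966 MeV

Using E = hc/λ: E₁ = 2.093e-14 J, E₂ = 5.457e-15 J.
|ΔE| = |2.093e-14 − 5.457e-15| = 1.55e-14 J = 0.0966 MeV.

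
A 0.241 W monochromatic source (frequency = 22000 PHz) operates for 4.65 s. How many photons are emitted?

7.69·10^13 photons

Total energy: E_total = P·t = 0.241 × 4.65 = 1.121 J.
Per-photon energy: E = 1.458·10^-14 J.
N = E_total / E_photon = 7.69·10^13.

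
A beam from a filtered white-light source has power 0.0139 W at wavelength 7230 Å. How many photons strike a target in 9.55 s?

Total energy: E_total = P·t = 0.0139 × 9.55 = 0.1327 J.
Per-photon energy: E = 2.748 × 10^-19 J.
N = E_total / E_photon = 4.83 × 10^17.

4.83 × 10^17 photons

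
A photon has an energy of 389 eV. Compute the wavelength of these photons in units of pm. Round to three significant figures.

3190 pm

In SI units: E = 389 eV = 6.2325 × 10^-17 J.
The photon relation is λ = hc/E, giving λ = 3.187 × 10^-9 m.
Converting to pm: λ = 3187 pm ≈ 3190 pm.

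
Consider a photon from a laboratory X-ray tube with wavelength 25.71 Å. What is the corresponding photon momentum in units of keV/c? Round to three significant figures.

Take h = 6.62607015e-34 J·s, c = 2.99792458e8 m/s, 1 eV = 1.602176634e-19 J.
First convert: λ = 25.71 Å = 2.571e-9 m.
Since p = h/λ for a photon, p = 2.577e-25 kg·m/s.
Converting to keV/c: p = 0.4822 keV/c ≈ 0.482 keV/c.

0.482 keV/c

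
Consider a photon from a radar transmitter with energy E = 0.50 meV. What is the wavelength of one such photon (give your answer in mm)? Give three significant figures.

First convert: E = 0.50 meV = 8.0109·10^-23 J.
For a photon λ = hc/E, so λ = 0.002480 m.
Converting to mm: λ = 2.480 mm ≈ 2.48 mm.

2.48 mm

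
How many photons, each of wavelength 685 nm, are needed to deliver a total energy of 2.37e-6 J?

Per-photon energy: E = 2.900e-19 J (from wavelength = 685 nm).
N = E_total / E_photon = 2.37e-6 J / 2.900e-19 J = 8.17e12.

8.17e12 photons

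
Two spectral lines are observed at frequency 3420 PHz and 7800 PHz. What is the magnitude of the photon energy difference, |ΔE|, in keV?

Using E = hf: E₁ = 2.266e-15 J, E₂ = 5.168e-15 J.
|ΔE| = |2.266e-15 − 5.168e-15| = 2.90e-15 J = 18.1 keV.

18.1 keV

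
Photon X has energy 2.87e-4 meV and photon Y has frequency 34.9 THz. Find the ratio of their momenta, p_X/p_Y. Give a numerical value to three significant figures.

1.99e-6

p_X = 1.534e-34 kg·m/s (from energy = 2.87e-4 meV, via p = E/c).
p_Y = 7.714e-29 kg·m/s (from frequency = 34.9 THz, via p = hf/c).
Ratio = 1.534e-34 / 7.714e-29 = 1.99e-6.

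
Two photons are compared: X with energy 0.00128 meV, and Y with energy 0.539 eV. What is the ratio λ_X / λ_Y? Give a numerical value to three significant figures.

4.21e5

λ_X = 0.9686 m (from energy = 0.00128 meV, via λ = hc/E).
λ_Y = 2.300e-6 m (from energy = 0.539 eV, via λ = hc/E).
Ratio = 0.9686 / 2.300e-6 = 4.21e5.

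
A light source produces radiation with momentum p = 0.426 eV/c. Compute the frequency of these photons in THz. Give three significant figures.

103 THz

In SI units: p = 0.426 eV/c = 2.2767e-28 kg·m/s.
Since f = pc/h for a photon, f = 1.030e14 Hz.
Converting to THz: f = 103.0 THz ≈ 103 THz.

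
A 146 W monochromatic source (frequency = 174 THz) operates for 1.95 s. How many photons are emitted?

Total energy: E_total = P·t = 146 × 1.95 = 284.7 J.
Per-photon energy: E = 1.153e-19 J.
N = E_total / E_photon = 2.47e21.

2.47e21 photons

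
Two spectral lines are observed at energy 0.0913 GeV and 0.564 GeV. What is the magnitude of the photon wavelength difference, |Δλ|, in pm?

0.0114 pm

Using λ = hc/E: λ₁ = 1.358e-14 m, λ₂ = 2.198e-15 m.
|Δλ| = |1.358e-14 − 2.198e-15| = 1.14e-14 m = 0.0114 pm.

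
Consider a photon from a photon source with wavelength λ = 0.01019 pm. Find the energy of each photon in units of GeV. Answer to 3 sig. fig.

(h = 6.62607015e-34 J·s, c = 2.99792458e8 m/s, 1 eV = 1.602176634e-19 J.)
Convert to SI: λ = 0.01019 pm = 1.019e-14 m.
The photon relation is E = hc/λ, giving E = 1.949e-11 J.
Converting to GeV: E = 0.1217 GeV ≈ 0.122 GeV.

0.122 GeV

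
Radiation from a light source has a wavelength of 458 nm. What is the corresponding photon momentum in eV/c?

2.71 eV/c

Convert to SI: λ = 458 nm = 4.58·10^-7 m.
For a photon p = h/λ, so p = 1.447·10^-27 kg·m/s.
Converting to eV/c: p = 2.707 eV/c ≈ 2.71 eV/c.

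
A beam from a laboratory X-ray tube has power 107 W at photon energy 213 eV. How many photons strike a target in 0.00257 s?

Total energy: E_total = P·t = 107 × 0.00257 = 0.2750 J.
Per-photon energy: E = 3.413e-17 J.
N = E_total / E_photon = 8.06e15.

8.06e15 photons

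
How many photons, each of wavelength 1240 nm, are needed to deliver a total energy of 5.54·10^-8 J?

Per-photon energy: E = 1.602·10^-19 J (from wavelength = 1240 nm).
N = E_total / E_photon = 5.54·10^-8 J / 1.602·10^-19 J = 3.46·10^11.

3.46·10^11 photons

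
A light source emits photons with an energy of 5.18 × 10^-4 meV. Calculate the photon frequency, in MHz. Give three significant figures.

(h = 6.62607015 × 10^-34 J·s, 1 eV = 1.602176634 × 10^-19 J.)
In SI units: E = 5.18 × 10^-4 meV = 8.2993 × 10^-26 J.
For a photon f = E/h, so f = 1.253 × 10^8 Hz.
Converting to MHz: f = 125.3 MHz ≈ 125 MHz.

125 MHz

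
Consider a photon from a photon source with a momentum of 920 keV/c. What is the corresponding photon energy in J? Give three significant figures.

Use c = 2.99792458 × 10^8 m/s, 1 eV = 1.602176634 × 10^-19 J.
Convert to SI: p = 920 keV/c = 4.9167 × 10^-22 kg·m/s.
The photon relation is E = pc, giving E = 1.474 × 10^-13 J.
So E ≈ 1.47 × 10^-13 J.

1.47 × 10^-13 J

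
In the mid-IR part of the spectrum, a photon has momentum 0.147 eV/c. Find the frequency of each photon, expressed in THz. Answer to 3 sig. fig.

Use h = 6.62607015 × 10^-34 J·s, c = 2.99792458 × 10^8 m/s, 1 eV = 1.602176634 × 10^-19 J.
First convert: p = 0.147 eV/c = 7.8561 × 10^-29 kg·m/s.
Since f = pc/h for a photon, f = 3.554 × 10^13 Hz.
Converting to THz: f = 35.54 THz ≈ 35.5 THz.

35.5 THz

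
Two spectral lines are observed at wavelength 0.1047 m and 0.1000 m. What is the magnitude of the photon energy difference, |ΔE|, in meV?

Using E = hc/λ: E₁ = 1.8973e-24 J, E₂ = 1.9864e-24 J.
|ΔE| = |1.8973e-24 − 1.9864e-24| = 8.92e-26 J = 5.57e-4 meV.

5.57e-4 meV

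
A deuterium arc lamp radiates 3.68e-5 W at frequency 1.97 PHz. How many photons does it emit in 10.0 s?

2.82e14 photons

Total energy: E_total = P·t = 3.68e-5 × 10.0 = 3.680e-4 J.
Per-photon energy: E = 1.305e-18 J.
N = E_total / E_photon = 2.82e14.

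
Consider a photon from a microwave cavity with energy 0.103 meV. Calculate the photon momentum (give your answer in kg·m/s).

5.50 × 10^-32 kg·m/s

Use c = 2.99792458 × 10^8 m/s, 1 eV = 1.602176634 × 10^-19 J.
Convert to SI: E = 0.103 meV = 1.6502 × 10^-23 J.
Apply p = E/c: p = 5.505 × 10^-32 kg·m/s.
So p ≈ 5.50 × 10^-32 kg·m/s.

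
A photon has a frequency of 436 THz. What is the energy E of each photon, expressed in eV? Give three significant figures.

1.80 eV

First convert: f = 436 THz = 4.36 × 10^14 Hz.
Apply E = hf: E = 2.889 × 10^-19 J.
Converting to eV: E = 1.803 eV ≈ 1.80 eV.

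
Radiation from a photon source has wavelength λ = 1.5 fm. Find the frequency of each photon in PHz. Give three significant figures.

2.00·10^8 PHz

Convert to SI: λ = 1.5 fm = 1.5·10^-15 m.
Apply f = c/λ: f = 1.999·10^23 Hz.
Converting to PHz: f = 1.999·10^8 PHz ≈ 2.00·10^8 PHz.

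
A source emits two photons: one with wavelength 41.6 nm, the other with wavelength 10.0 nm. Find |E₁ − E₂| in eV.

Using E = hc/λ: E₁ = 4.775·10^-18 J, E₂ = 1.986·10^-17 J.
|ΔE| = |4.775·10^-18 − 1.986·10^-17| = 1.51·10^-17 J = 94.2 eV.

94.2 eV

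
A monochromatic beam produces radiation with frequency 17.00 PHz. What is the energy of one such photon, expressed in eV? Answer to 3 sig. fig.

Take h = 6.62607015e-34 J·s, 1 eV = 1.602176634e-19 J.
First convert: f = 17.00 PHz = 1.700e16 Hz.
Apply E = hf: E = 1.126e-17 J.
Converting to eV: E = 70.31 eV ≈ 70.3 eV.

70.3 eV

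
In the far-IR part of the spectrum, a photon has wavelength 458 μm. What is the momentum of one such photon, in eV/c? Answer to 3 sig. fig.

Use h = 6.62607015 × 10^-34 J·s, c = 2.99792458 × 10^8 m/s, 1 eV = 1.602176634 × 10^-19 J.
First convert: λ = 458 μm = 4.58 × 10^-4 m.
For a photon p = h/λ, so p = 1.447 × 10^-30 kg·m/s.
Converting to eV/c: p = 0.002707 eV/c ≈ 2.71 × 10^-3 eV/c.

2.71 × 10^-3 eV/c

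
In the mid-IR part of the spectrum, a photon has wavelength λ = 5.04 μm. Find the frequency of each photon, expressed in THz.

Use c = 2.99792458 × 10^8 m/s.
First convert: λ = 5.04 μm = 5.04 × 10^-6 m.
Since f = c/λ for a photon, f = 5.948 × 10^13 Hz.
Converting to THz: f = 59.48 THz ≈ 59.5 THz.

59.5 THz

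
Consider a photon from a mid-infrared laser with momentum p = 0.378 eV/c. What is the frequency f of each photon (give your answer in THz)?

91.4 THz

In SI units: p = 0.378 eV/c = 2.0201e-28 kg·m/s.
The photon relation is f = pc/h, giving f = 9.140e13 Hz.
Converting to THz: f = 91.40 THz ≈ 91.4 THz.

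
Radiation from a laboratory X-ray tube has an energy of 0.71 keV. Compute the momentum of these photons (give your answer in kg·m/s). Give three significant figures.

Use c = 2.99792458·10^8 m/s, 1 eV = 1.602176634·10^-19 J.
First convert: E = 0.71 keV = 1.1375·10^-16 J.
The photon relation is p = E/c, giving p = 3.794·10^-25 kg·m/s.
So p ≈ 3.79·10^-25 kg·m/s.

3.79·10^-25 kg·m/s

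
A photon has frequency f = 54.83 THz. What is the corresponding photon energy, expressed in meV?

Use h = 6.62607015 × 10^-34 J·s, 1 eV = 1.602176634 × 10^-19 J.
In SI units: f = 54.83 THz = 5.483 × 10^13 Hz.
The photon relation is E = hf, giving E = 3.633 × 10^-20 J.
Converting to meV: E = 226.8 meV ≈ 227 meV.

227 meV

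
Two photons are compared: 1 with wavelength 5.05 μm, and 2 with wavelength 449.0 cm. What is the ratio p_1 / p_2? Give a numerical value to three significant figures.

p_1 = 1.312 × 10^-28 kg·m/s (from wavelength = 5.05 μm, via p = h/λ).
p_2 = 1.476 × 10^-34 kg·m/s (from wavelength = 449.0 cm, via p = h/λ).
Ratio = 1.312 × 10^-28 / 1.476 × 10^-34 = 8.89 × 10^5.

8.89 × 10^5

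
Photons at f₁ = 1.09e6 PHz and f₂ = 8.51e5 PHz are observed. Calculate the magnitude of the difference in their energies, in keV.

Using E = hf: E₁ = 7.222e-13 J, E₂ = 5.639e-13 J.
|ΔE| = |7.222e-13 − 5.639e-13| = 1.58e-13 J = 988 keV.

988 keV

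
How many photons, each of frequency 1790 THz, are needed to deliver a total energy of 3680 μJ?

3.10e15 photons

Per-photon energy: E = 1.186e-18 J (from frequency = 1790 THz).
N = E_total / E_photon = 0.00368 J / 1.186e-18 J = 3.10e15.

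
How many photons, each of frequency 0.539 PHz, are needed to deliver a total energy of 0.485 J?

Per-photon energy: E = 3.571 × 10^-19 J (from frequency = 0.539 PHz).
N = E_total / E_photon = 0.485 J / 3.571 × 10^-19 J = 1.36 × 10^18.

1.36 × 10^18 photons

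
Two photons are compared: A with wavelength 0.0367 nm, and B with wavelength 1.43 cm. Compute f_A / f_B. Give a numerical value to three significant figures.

f_A = 8.169·10^18 Hz (from wavelength = 0.0367 nm, via f = c/λ).
f_B = 2.096·10^10 Hz (from wavelength = 1.43 cm, via f = c/λ).
Ratio = 8.169·10^18 / 2.096·10^10 = 3.90·10^8.

3.90·10^8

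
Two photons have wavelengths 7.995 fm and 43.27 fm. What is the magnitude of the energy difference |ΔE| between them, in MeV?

Using E = hc/λ: E₁ = 2.4846 × 10^-11 J, E₂ = 4.5908 × 10^-12 J.
|ΔE| = |2.4846 × 10^-11 − 4.5908 × 10^-12| = 2.03 × 10^-11 J = 126 MeV.

126 MeV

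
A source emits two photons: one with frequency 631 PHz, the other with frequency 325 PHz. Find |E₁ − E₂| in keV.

1.27 keV

Using E = hf: E₁ = 4.181·10^-16 J, E₂ = 2.153·10^-16 J.
|ΔE| = |4.181·10^-16 − 2.153·10^-16| = 2.03·10^-16 J = 1.27 keV.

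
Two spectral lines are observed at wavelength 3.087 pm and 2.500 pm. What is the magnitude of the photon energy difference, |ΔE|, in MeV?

0.0943 MeV

Using E = hc/λ: E₁ = 6.4349·10^-14 J, E₂ = 7.9458·10^-14 J.
|ΔE| = |6.4349·10^-14 − 7.9458·10^-14| = 1.51·10^-14 J = 0.0943 MeV.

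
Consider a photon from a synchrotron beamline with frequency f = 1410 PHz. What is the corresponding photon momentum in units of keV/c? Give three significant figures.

5.83 keV/c

(h = 6.62607015·10^-34 J·s, c = 2.99792458·10^8 m/s, 1 eV = 1.602176634·10^-19 J.)
First convert: f = 1410 PHz = 1.41·10^18 Hz.
The photon relation is p = hf/c, giving p = 3.116·10^-24 kg·m/s.
Converting to keV/c: p = 5.831 keV/c ≈ 5.83 keV/c.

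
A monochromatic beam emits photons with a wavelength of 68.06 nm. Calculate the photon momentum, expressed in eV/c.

18.2 eV/c

First convert: λ = 68.06 nm = 6.806 × 10^-8 m.
Apply p = h/λ: p = 9.736 × 10^-27 kg·m/s.
Converting to eV/c: p = 18.22 eV/c ≈ 18.2 eV/c.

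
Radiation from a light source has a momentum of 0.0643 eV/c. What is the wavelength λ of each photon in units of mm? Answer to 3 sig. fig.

0.0193 mm

Use h = 6.62607015 × 10^-34 J·s, c = 2.99792458 × 10^8 m/s, 1 eV = 1.602176634 × 10^-19 J.
Convert to SI: p = 0.0643 eV/c = 3.4364 × 10^-29 kg·m/s.
Since λ = h/p for a photon, λ = 1.928 × 10^-5 m.
Converting to mm: λ = 0.01928 mm ≈ 0.0193 mm.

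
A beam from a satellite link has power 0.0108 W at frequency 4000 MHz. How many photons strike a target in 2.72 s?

1.11 × 10^22 photons

Total energy: E_total = P·t = 0.0108 × 2.72 = 0.02938 J.
Per-photon energy: E = 2.650 × 10^-24 J.
N = E_total / E_photon = 1.11 × 10^22.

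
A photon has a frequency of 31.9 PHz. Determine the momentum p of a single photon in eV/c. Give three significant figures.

132 eV/c

(h = 6.62607015 × 10^-34 J·s, c = 2.99792458 × 10^8 m/s, 1 eV = 1.602176634 × 10^-19 J.)
In SI units: f = 31.9 PHz = 3.19 × 10^16 Hz.
For a photon p = hf/c, so p = 7.051 × 10^-26 kg·m/s.
Converting to eV/c: p = 131.9 eV/c ≈ 132 eV/c.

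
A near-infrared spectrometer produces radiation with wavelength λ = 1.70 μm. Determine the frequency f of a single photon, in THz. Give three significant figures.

176 THz

Use c = 2.99792458 × 10^8 m/s.
First convert: λ = 1.70 μm = 1.70 × 10^-6 m.
Apply f = c/λ: f = 1.763 × 10^14 Hz.
Converting to THz: f = 176.3 THz ≈ 176 THz.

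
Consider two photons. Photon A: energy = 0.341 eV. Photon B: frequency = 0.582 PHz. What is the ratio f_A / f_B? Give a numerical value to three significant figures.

0.142

f_A = 8.245 × 10^13 Hz (from energy = 0.341 eV, via f = E/h).
f_B = 5.820 × 10^14 Hz (from frequency = 0.582 PHz, via f given directly).
Ratio = 8.245 × 10^13 / 5.820 × 10^14 = 0.142.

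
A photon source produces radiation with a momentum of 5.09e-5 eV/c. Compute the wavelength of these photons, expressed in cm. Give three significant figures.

(h = 6.62607015e-34 J·s, c = 2.99792458e8 m/s, 1 eV = 1.602176634e-19 J.)
First convert: p = 5.09e-5 eV/c = 2.7202e-32 kg·m/s.
Apply λ = h/p: λ = 0.02436 m.
Converting to cm: λ = 2.436 cm ≈ 2.44 cm.

2.44 cm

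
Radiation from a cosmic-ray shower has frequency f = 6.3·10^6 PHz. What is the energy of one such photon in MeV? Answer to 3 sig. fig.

Convert to SI: f = 6.3·10^6 PHz = 6.3·10^21 Hz.
For a photon E = hf, so E = 4.174·10^-12 J.
Converting to MeV: E = 26.05 MeV ≈ 26.1 MeV.

26.1 MeV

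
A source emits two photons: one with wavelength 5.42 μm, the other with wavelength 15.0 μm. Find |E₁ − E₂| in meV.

Using E = hc/λ: E₁ = 3.665 × 10^-20 J, E₂ = 1.324 × 10^-20 J.
|ΔE| = |3.665 × 10^-20 − 1.324 × 10^-20| = 2.34 × 10^-20 J = 146 meV.

146 meV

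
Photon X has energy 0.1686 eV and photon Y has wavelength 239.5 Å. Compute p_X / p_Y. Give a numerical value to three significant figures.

3.26e-3

p_X = 9.010e-29 kg·m/s (from energy = 0.1686 eV, via p = E/c).
p_Y = 2.767e-26 kg·m/s (from wavelength = 239.5 Å, via p = h/λ).
Ratio = 9.010e-29 / 2.767e-26 = 3.26e-3.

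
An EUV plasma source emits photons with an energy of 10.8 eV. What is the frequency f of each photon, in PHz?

Convert to SI: E = 10.8 eV = 1.7304 × 10^-18 J.
Apply f = E/h: f = 2.611 × 10^15 Hz.
Converting to PHz: f = 2.611 PHz ≈ 2.61 PHz.

2.61 PHz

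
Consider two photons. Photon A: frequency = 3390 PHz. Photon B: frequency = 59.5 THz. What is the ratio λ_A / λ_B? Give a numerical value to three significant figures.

1.76e-5

λ_A = 8.843e-11 m (from frequency = 3390 PHz, via λ = c/f).
λ_B = 5.039e-6 m (from frequency = 59.5 THz, via λ = c/f).
Ratio = 8.843e-11 / 5.039e-6 = 1.76e-5.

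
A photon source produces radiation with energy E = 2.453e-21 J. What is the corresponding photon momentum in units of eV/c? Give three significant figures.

Take c = 2.99792458e8 m/s, 1 eV = 1.602176634e-19 J.
The photon relation is p = E/c, giving p = 8.182e-30 kg·m/s.
Converting to eV/c: p = 0.01531 eV/c ≈ 0.0153 eV/c.

0.0153 eV/c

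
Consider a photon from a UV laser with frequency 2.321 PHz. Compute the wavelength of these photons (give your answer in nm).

Take c = 2.99792458e8 m/s.
In SI units: f = 2.321 PHz = 2.321e15 Hz.
Since λ = c/f for a photon, λ = 1.292e-7 m.
Converting to nm: λ = 129.2 nm ≈ 129 nm.

129 nm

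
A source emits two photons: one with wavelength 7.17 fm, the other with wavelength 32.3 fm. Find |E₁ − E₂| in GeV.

Using E = hc/λ: E₁ = 2.770 × 10^-11 J, E₂ = 6.150 × 10^-12 J.
|ΔE| = |2.770 × 10^-11 − 6.150 × 10^-12| = 2.16 × 10^-11 J = 0.135 GeV.

0.135 GeV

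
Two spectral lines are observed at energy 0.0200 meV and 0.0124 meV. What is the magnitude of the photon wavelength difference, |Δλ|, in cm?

Using λ = hc/E: λ₁ = 0.06199 m, λ₂ = 0.09999 m.
|Δλ| = |0.06199 − 0.09999| = 0.0380 m = 3.80 cm.

3.80 cm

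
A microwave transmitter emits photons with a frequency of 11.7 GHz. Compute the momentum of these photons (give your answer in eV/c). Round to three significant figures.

Convert to SI: f = 11.7 GHz = 1.17·10^10 Hz.
Since p = hf/c for a photon, p = 2.586·10^-32 kg·m/s.
Converting to eV/c: p = 4.839·10^-5 eV/c ≈ 4.84·10^-5 eV/c.

4.84·10^-5 eV/c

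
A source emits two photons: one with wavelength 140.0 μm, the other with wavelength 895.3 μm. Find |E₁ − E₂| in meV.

7.47 meV

Using E = hc/λ: E₁ = 1.4189 × 10^-21 J, E₂ = 2.2187 × 10^-22 J.
|ΔE| = |1.4189 × 10^-21 − 2.2187 × 10^-22| = 1.20 × 10^-21 J = 7.47 meV.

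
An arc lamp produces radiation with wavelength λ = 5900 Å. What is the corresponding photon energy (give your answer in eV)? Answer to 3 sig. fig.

Use h = 6.62607015·10^-34 J·s, c = 2.99792458·10^8 m/s, 1 eV = 1.602176634·10^-19 J.
First convert: λ = 5900 Å = 5.9·10^-7 m.
Since E = hc/λ for a photon, E = 3.367·10^-19 J.
Converting to eV: E = 2.101 eV ≈ 2.10 eV.

2.10 eV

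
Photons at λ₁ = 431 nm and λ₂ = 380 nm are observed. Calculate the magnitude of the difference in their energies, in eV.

0.386 eV

Using E = hc/λ: E₁ = 4.609 × 10^-19 J, E₂ = 5.227 × 10^-19 J.
|ΔE| = |4.609 × 10^-19 − 5.227 × 10^-19| = 6.19 × 10^-20 J = 0.386 eV.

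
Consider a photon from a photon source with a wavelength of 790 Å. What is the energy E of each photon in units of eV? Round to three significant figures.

(h = 6.62607015e-34 J·s, c = 2.99792458e8 m/s, 1 eV = 1.602176634e-19 J.)
In SI units: λ = 790 Å = 7.9e-8 m.
Since E = hc/λ for a photon, E = 2.514e-18 J.
Converting to eV: E = 15.69 eV ≈ 15.7 eV.

15.7 eV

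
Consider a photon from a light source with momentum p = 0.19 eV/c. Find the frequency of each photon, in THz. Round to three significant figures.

Take h = 6.62607015 × 10^-34 J·s, c = 2.99792458 × 10^8 m/s, 1 eV = 1.602176634 × 10^-19 J.
First convert: p = 0.19 eV/c = 1.0154 × 10^-28 kg·m/s.
Since f = pc/h for a photon, f = 4.594 × 10^13 Hz.
Converting to THz: f = 45.94 THz ≈ 45.9 THz.

45.9 THz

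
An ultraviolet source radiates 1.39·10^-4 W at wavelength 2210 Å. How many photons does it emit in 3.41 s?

Total energy: E_total = P·t = 1.39·10^-4 × 3.41 = 4.740·10^-4 J.
Per-photon energy: E = 8.988·10^-19 J.
N = E_total / E_photon = 5.27·10^14.

5.27·10^14 photons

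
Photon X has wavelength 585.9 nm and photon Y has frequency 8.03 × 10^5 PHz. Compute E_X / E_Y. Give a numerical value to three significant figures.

6.37 × 10^-7

E_X = 3.390 × 10^-19 J (from wavelength = 585.9 nm, via E = hc/λ).
E_Y = 5.321 × 10^-13 J (from frequency = 8.03 × 10^5 PHz, via E = hf).
Ratio = 3.390 × 10^-19 / 5.321 × 10^-13 = 6.37 × 10^-7.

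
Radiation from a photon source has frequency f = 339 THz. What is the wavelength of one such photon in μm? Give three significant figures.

0.884 μm

Use c = 2.99792458 × 10^8 m/s.
Convert to SI: f = 339 THz = 3.39 × 10^14 Hz.
Since λ = c/f for a photon, λ = 8.843 × 10^-7 m.
Converting to μm: λ = 0.8843 μm ≈ 0.884 μm.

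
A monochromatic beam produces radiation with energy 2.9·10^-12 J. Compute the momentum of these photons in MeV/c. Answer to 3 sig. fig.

Apply p = E/c: p = 9.673·10^-21 kg·m/s.
Converting to MeV/c: p = 18.10 MeV/c ≈ 18.1 MeV/c.

18.1 MeV/c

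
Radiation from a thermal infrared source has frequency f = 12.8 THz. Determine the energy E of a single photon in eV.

0.0529 eV

In SI units: f = 12.8 THz = 1.28·10^13 Hz.
Since E = hf for a photon, E = 8.481·10^-21 J.
Converting to eV: E = 0.05294 eV ≈ 0.0529 eV.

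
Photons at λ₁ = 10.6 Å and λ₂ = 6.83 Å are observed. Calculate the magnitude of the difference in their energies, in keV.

Using E = hc/λ: E₁ = 1.874e-16 J, E₂ = 2.908e-16 J.
|ΔE| = |1.874e-16 − 2.908e-16| = 1.03e-16 J = 0.646 keV.

0.646 keV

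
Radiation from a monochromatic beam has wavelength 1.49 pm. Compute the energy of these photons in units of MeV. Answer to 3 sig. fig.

Take h = 6.62607015 × 10^-34 J·s, c = 2.99792458 × 10^8 m/s, 1 eV = 1.602176634 × 10^-19 J.
Convert to SI: λ = 1.49 pm = 1.49 × 10^-12 m.
Since E = hc/λ for a photon, E = 1.333 × 10^-13 J.
Converting to MeV: E = 0.8321 MeV ≈ 0.832 MeV.

0.832 MeV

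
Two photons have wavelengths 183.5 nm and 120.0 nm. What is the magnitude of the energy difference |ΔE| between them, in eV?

Using E = hc/λ: E₁ = 1.0825e-18 J, E₂ = 1.6554e-18 J.
|ΔE| = |1.0825e-18 − 1.6554e-18| = 5.73e-19 J = 3.58 eV.

3.58 eV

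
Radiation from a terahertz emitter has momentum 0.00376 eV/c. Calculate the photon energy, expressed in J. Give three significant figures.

Use c = 2.99792458e8 m/s, 1 eV = 1.602176634e-19 J.
In SI units: p = 0.00376 eV/c = 2.0095e-30 kg·m/s.
The photon relation is E = pc, giving E = 6.024e-22 J.
So E ≈ 6.02e-22 J.

6.02e-22 J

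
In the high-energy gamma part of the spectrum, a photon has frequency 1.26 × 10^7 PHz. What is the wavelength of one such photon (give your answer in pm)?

0.0238 pm

In SI units: f = 1.26 × 10^7 PHz = 1.26 × 10^22 Hz.
Since λ = c/f for a photon, λ = 2.379 × 10^-14 m.
Converting to pm: λ = 0.02379 pm ≈ 0.0238 pm.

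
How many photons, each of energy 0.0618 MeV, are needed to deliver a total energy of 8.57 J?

Per-photon energy: E = 9.901·10^-15 J (from energy = 0.0618 MeV).
N = E_total / E_photon = 8.57 J / 9.901·10^-15 J = 8.66·10^14.

8.66·10^14 photons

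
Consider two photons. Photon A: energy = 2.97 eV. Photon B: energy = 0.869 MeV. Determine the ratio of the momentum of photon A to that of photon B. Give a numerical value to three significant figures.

3.42e-6

p_A = 1.587e-27 kg·m/s (from energy = 2.97 eV, via p = E/c).
p_B = 4.644e-22 kg·m/s (from energy = 0.869 MeV, via p = E/c).
Ratio = 1.587e-27 / 4.644e-22 = 3.42e-6.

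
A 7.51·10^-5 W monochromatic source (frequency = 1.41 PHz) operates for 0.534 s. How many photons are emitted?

4.29·10^13 photons

Total energy: E_total = P·t = 7.51·10^-5 × 0.534 = 4.010·10^-5 J.
Per-photon energy: E = 9.343·10^-19 J.
N = E_total / E_photon = 4.29·10^13.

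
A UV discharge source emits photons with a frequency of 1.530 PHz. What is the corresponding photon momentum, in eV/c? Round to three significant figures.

6.33 eV/c

First convert: f = 1.530 PHz = 1.530 × 10^15 Hz.
The photon relation is p = hf/c, giving p = 3.382 × 10^-27 kg·m/s.
Converting to eV/c: p = 6.328 eV/c ≈ 6.33 eV/c.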